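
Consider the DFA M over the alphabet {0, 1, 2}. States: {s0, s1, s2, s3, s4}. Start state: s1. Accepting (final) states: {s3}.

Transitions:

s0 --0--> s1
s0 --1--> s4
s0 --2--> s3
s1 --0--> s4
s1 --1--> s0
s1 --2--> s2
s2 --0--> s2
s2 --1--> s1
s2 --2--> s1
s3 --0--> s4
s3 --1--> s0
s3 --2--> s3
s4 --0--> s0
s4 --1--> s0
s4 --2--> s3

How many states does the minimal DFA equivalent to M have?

5

Every state is reachable, so we keep all 5.
Start with accepting vs non-accepting: {s3} | {s0,s1,s2,s4}.
On input 2, block {s0,s1,s2,s4} splits into {s0,s4} and {s1,s2}.
Refine {s0,s4} on symbol 0: members go to different blocks, giving {s0} and {s4}.
On input 0, block {s1,s2} splits into {s1} and {s2}.
The partition is now stable with 5 blocks: {s3} | {s0} | {s1} | {s4} | {s2}.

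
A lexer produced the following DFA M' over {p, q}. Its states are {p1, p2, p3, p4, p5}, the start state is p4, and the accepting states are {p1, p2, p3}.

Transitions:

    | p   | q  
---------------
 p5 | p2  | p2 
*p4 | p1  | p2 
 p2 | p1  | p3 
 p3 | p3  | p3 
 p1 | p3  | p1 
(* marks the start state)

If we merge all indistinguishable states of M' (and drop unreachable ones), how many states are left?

First remove the unreachable states {p5}; 4 states remain.
P0 = {p1,p2,p3} | {p4}.
No further refinement is possible. Final partition (2 blocks): {p1,p2,p3} | {p4}.

2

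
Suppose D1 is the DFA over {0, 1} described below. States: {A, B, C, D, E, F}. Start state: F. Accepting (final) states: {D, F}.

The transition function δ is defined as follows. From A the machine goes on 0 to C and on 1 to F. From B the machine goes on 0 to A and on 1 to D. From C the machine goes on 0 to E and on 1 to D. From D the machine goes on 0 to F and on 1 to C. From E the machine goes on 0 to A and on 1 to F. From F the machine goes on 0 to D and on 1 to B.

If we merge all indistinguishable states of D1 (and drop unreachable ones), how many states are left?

P0 = {D,F} | {A,B,C,E}.
Stable partition: {D,F} | {A,B,C,E} — 2 equivalence classes.

2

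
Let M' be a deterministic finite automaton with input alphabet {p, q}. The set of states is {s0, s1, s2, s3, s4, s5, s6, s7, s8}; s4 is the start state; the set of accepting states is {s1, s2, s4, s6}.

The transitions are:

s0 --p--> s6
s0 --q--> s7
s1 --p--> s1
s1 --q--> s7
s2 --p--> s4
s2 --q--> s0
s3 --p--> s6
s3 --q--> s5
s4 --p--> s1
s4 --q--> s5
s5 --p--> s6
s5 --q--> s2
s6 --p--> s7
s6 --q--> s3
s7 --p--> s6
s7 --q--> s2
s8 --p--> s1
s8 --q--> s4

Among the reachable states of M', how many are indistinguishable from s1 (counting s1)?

2

First remove the unreachable states {s8}; 8 states remain.
Start with accepting vs non-accepting: {s1,s2,s4,s6} | {s0,s3,s5,s7}.
On input p, block {s1,s2,s4,s6} splits into {s1,s2,s4} and {s6}.
Refine {s0,s3,s5,s7} on symbol q: members go to different blocks, giving {s0,s3} and {s5,s7}.
Refine {s1,s2,s4} on symbol q: members go to different blocks, giving {s1,s4} and {s2}.
Stable partition: {s1,s4} | {s0,s3} | {s6} | {s5,s7} | {s2} — 5 equivalence classes.
State s1 belongs to the block {s1,s4}, which has 2 states.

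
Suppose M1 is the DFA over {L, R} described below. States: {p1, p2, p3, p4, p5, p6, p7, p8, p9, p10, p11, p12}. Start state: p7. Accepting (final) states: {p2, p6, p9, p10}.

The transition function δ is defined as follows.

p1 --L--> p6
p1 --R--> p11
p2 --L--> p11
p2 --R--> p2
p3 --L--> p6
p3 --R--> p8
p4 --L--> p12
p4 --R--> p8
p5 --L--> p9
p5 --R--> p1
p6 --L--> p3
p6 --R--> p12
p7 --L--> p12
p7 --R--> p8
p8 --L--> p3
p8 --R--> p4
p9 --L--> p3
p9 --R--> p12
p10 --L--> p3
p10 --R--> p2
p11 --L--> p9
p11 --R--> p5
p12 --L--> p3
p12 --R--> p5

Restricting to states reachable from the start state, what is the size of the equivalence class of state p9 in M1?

2

States {p2,p10} cannot be reached from the start state, so discard them.
P0 = {p6,p9} | {p1,p3,p4,p5,p7,p8,p11,p12}.
Split {p1,p3,p4,p5,p7,p8,p11,p12} by δ(·,L) → {p1,p3,p5,p11} and {p4,p7,p8,p12}.
Refine {p1,p3,p5,p11} on symbol R: members go to different blocks, giving {p1,p5,p11} and {p3}.
Refine {p4,p7,p8,p12} on symbol L: members go to different blocks, giving {p4,p7} and {p8,p12}.
On input R, block {p8,p12} splits into {p8} and {p12}.
Stable partition: {p6,p9} | {p1,p5,p11} | {p4,p7} | {p3} | {p8} | {p12} — 6 equivalence classes.
State p9 belongs to the block {p6,p9}, which has 2 states.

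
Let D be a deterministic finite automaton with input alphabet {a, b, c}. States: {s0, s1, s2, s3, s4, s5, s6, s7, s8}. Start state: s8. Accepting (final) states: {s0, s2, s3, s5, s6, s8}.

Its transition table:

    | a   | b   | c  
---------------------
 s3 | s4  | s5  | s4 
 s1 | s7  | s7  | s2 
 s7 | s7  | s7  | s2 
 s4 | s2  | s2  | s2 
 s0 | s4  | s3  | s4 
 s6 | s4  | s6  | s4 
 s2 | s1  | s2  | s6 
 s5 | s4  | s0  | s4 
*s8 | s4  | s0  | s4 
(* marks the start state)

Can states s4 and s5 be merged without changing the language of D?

No

P0 = {s0,s2,s3,s5,s6,s8} | {s1,s4,s7}.
On input c, block {s0,s2,s3,s5,s6,s8} splits into {s0,s3,s5,s6,s8} and {s2}.
Split {s1,s4,s7} by δ(·,a) → {s1,s7} and {s4}.
The partition is now stable with 4 blocks: {s0,s3,s5,s6,s8} | {s1,s7} | {s2} | {s4}.
s4 and s5 end up in different blocks, so they are distinguishable. For instance, the string 'ε' is accepted from only s5.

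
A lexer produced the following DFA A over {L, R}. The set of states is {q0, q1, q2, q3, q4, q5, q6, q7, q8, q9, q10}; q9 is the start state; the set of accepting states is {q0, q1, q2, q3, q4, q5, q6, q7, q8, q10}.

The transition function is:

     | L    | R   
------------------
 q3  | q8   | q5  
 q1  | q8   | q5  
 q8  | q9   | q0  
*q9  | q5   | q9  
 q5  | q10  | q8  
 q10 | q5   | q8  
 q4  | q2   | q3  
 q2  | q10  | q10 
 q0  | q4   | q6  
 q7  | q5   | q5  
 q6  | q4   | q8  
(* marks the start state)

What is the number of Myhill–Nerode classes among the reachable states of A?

8

First remove the unreachable states {q1,q7}; 9 states remain.
Initial partition by acceptance: {q0,q2,q3,q4,q5,q6,q8,q10} | {q9}.
On input L, block {q0,q2,q3,q4,q5,q6,q8,q10} splits into {q0,q2,q3,q4,q5,q6,q10} and {q8}.
Refine {q0,q2,q3,q4,q5,q6,q10} on symbol L: members go to different blocks, giving {q0,q2,q4,q5,q6,q10} and {q3}.
On input R, block {q0,q2,q4,q5,q6,q10} splits into {q5,q6,q10} and {q0,q2} and {q4}.
On input L, block {q5,q6,q10} splits into {q5,q10} and {q6}.
Split {q0,q2} by δ(·,L) → {q0} and {q2}.
The partition is now stable with 8 blocks: {q5,q10} | {q9} | {q8} | {q3} | {q0} | {q4} | {q6} | {q2}.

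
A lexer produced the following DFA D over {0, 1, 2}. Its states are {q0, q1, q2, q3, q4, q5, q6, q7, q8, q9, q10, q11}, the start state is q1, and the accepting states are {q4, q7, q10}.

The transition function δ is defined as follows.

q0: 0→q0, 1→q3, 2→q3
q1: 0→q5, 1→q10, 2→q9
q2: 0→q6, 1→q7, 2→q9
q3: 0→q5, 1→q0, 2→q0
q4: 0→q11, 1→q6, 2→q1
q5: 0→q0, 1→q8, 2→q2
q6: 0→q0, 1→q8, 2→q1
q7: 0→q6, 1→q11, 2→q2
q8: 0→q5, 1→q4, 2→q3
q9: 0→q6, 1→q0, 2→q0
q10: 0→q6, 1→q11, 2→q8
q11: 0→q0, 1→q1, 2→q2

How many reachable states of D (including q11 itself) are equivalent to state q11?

3

Every state is reachable, so we keep all 12.
Start with accepting vs non-accepting: {q4,q7,q10} | {q0,q1,q2,q3,q5,q6,q8,q9,q11}.
Split {q0,q1,q2,q3,q5,q6,q8,q9,q11} by δ(·,1) → {q0,q3,q5,q6,q9,q11} and {q1,q2,q8}.
On input 1, block {q0,q3,q5,q6,q9,q11} splits into {q0,q3,q9} and {q5,q6,q11}.
Refine {q0,q3,q9} on symbol 0: members go to different blocks, giving {q3,q9} and {q0}.
No further refinement is possible. Final partition (5 blocks): {q4,q7,q10} | {q3,q9} | {q1,q2,q8} | {q5,q6,q11} | {q0}.
The equivalence class containing q11 is {q5,q6,q11}, of size 3.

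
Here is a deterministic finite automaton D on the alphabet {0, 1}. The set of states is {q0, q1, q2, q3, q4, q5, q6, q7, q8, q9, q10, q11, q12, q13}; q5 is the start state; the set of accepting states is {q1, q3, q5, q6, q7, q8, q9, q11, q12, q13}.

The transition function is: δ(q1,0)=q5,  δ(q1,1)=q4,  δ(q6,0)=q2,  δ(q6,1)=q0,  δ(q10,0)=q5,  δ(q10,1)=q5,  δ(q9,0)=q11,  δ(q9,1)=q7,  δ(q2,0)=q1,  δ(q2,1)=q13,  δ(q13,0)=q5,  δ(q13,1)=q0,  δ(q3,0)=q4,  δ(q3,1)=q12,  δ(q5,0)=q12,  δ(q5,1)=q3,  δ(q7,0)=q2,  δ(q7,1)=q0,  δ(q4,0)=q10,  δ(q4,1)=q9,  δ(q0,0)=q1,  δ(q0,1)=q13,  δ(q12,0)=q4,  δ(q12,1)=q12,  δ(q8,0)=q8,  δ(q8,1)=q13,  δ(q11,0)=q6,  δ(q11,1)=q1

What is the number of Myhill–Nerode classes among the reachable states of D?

States {q8} cannot be reached from the start state, so discard them.
Initial partition by acceptance: {q1,q3,q5,q6,q7,q9,q11,q12,q13} | {q0,q2,q4,q10}.
Split {q1,q3,q5,q6,q7,q9,q11,q12,q13} by δ(·,0) → {q1,q5,q9,q11,q13} and {q3,q6,q7,q12}.
Refine {q1,q5,q9,q11,q13} on symbol 0: members go to different blocks, giving {q1,q9,q13} and {q5,q11}.
On input 1, block {q1,q9,q13} splits into {q1,q13} and {q9}.
On input 0, block {q0,q2,q4,q10} splits into {q0,q2} and {q4} and {q10}.
Refine {q1,q13} on symbol 1: members go to different blocks, giving {q1} and {q13}.
Refine {q3,q6,q7,q12} on symbol 0: members go to different blocks, giving {q3,q12} and {q6,q7}.
Split {q5,q11} by δ(·,0) → {q5} and {q11}.
The partition is now stable with 10 blocks: {q1} | {q0,q2} | {q3,q12} | {q5} | {q9} | {q4} | {q10} | {q13} | {q6,q7} | {q11}.

10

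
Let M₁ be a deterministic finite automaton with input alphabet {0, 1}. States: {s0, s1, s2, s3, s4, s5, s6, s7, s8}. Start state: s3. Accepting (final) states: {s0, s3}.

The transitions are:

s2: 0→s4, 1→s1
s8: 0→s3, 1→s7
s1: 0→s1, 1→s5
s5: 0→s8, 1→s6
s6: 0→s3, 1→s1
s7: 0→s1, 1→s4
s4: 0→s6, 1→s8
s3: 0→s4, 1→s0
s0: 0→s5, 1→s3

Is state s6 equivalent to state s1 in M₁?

States {s2} cannot be reached from the start state, so discard them.
Initial partition by acceptance: {s0,s3} | {s1,s4,s5,s6,s7,s8}.
On input 0, block {s1,s4,s5,s6,s7,s8} splits into {s1,s4,s5,s7} and {s6,s8}.
Refine {s1,s4,s5,s7} on symbol 0: members go to different blocks, giving {s1,s7} and {s4,s5}.
The partition is now stable with 4 blocks: {s0,s3} | {s1,s7} | {s6,s8} | {s4,s5}.
s6 and s1 end up in different blocks, so they are distinguishable. For instance, the string '0' is accepted from only s6.

No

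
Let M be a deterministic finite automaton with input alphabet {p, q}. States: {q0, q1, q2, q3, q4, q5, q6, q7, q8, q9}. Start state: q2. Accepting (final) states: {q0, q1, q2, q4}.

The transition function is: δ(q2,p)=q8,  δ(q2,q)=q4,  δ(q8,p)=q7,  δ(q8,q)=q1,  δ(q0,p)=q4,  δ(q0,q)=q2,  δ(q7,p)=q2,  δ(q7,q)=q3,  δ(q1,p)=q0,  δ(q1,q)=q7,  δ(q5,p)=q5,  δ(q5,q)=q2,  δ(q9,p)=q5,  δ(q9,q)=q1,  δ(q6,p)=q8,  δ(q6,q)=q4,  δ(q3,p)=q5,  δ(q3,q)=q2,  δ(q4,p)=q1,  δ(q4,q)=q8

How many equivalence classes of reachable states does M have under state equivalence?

States {q6,q9} cannot be reached from the start state, so discard them.
Initial partition by acceptance: {q0,q1,q2,q4} | {q3,q5,q7,q8}.
Refine {q0,q1,q2,q4} on symbol p: members go to different blocks, giving {q0,q1,q4} and {q2}.
Split {q0,q1,q4} by δ(·,q) → {q1,q4} and {q0}.
Refine {q1,q4} on symbol p: members go to different blocks, giving {q1} and {q4}.
Refine {q3,q5,q7,q8} on symbol p: members go to different blocks, giving {q3,q5,q8} and {q7}.
On input p, block {q3,q5,q8} splits into {q3,q5} and {q8}.
No further refinement is possible. Final partition (7 blocks): {q1} | {q3,q5} | {q2} | {q0} | {q4} | {q7} | {q8}.

7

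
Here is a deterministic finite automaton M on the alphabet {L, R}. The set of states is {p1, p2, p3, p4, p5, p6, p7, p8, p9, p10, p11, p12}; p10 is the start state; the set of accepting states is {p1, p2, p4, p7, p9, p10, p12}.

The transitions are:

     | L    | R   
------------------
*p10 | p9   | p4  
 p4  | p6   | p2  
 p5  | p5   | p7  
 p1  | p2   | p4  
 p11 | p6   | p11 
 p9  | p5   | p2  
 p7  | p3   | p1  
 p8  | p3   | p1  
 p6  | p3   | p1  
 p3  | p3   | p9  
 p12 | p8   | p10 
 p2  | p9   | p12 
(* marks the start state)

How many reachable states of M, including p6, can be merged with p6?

2

First remove the unreachable states {p11}; 11 states remain.
P0 = {p1,p2,p4,p7,p9,p10,p12} | {p3,p5,p6,p8}.
On input L, block {p1,p2,p4,p7,p9,p10,p12} splits into {p4,p7,p9,p12} and {p1,p2,p10}.
On input R, block {p3,p5,p6,p8} splits into {p3,p5} and {p6,p8}.
Split {p4,p7,p9,p12} by δ(·,L) → {p4,p12} and {p7,p9}.
On input L, block {p1,p2,p10} splits into {p2,p10} and {p1}.
On input R, block {p7,p9} splits into {p7} and {p9}.
Refine {p3,p5} on symbol R: members go to different blocks, giving {p3} and {p5}.
The partition is now stable with 8 blocks: {p4,p12} | {p3} | {p2,p10} | {p6,p8} | {p7} | {p1} | {p9} | {p5}.
The equivalence class containing p6 is {p6,p8}, of size 2.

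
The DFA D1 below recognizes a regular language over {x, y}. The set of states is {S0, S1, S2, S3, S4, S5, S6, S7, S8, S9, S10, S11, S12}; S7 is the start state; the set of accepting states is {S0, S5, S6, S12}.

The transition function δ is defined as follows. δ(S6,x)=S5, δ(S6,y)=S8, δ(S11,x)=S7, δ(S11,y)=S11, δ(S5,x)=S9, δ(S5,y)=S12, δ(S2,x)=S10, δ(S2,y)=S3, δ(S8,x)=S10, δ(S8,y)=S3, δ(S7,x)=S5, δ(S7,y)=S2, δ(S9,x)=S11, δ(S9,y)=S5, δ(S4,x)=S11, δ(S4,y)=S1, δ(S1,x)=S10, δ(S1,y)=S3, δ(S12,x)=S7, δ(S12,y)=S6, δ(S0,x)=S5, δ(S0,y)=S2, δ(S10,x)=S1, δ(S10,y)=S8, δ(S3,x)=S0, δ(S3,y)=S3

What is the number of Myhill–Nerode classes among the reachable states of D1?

Reachable states from the start: {S0,S1,S2,S3,S5,S6,S7,S8,S9,S10,S11,S12}. Unreachable: {S4} — drop them.
P0 = {S0,S5,S6,S12} | {S1,S2,S3,S7,S8,S9,S10,S11}.
On input x, block {S0,S5,S6,S12} splits into {S0,S6} and {S5,S12}.
On input x, block {S1,S2,S3,S7,S8,S9,S10,S11} splits into {S1,S2,S8,S9,S10,S11} and {S3} and {S7}.
Refine {S1,S2,S8,S9,S10,S11} on symbol x: members go to different blocks, giving {S1,S2,S8,S9,S10} and {S11}.
Refine {S1,S2,S8,S9,S10} on symbol x: members go to different blocks, giving {S1,S2,S8,S10} and {S9}.
On input y, block {S1,S2,S8,S10} splits into {S1,S2,S8} and {S10}.
Split {S5,S12} by δ(·,x) → {S5} and {S12}.
The partition is now stable with 9 blocks: {S0,S6} | {S1,S2,S8} | {S5} | {S3} | {S7} | {S11} | {S9} | {S10} | {S12}.

9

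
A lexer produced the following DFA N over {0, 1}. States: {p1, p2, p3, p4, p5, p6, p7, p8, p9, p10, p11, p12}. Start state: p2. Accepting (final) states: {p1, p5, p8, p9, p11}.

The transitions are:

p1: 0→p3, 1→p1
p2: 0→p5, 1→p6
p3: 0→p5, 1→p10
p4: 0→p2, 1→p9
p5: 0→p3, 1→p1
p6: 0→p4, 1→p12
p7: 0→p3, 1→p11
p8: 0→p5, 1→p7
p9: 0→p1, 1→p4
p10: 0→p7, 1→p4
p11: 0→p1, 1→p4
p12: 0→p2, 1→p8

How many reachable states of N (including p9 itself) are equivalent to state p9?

3

All states are reachable from the start state.
Start with accepting vs non-accepting: {p1,p5,p8,p9,p11} | {p2,p3,p4,p6,p7,p10,p12}.
On input 0, block {p1,p5,p8,p9,p11} splits into {p8,p9,p11} and {p1,p5}.
Refine {p2,p3,p4,p6,p7,p10,p12} on symbol 0: members go to different blocks, giving {p4,p6,p7,p10,p12} and {p2,p3}.
Refine {p4,p6,p7,p10,p12} on symbol 0: members go to different blocks, giving {p4,p7,p12} and {p6,p10}.
The partition is now stable with 5 blocks: {p8,p9,p11} | {p4,p7,p12} | {p1,p5} | {p2,p3} | {p6,p10}.
The equivalence class containing p9 is {p8,p9,p11}, of size 3.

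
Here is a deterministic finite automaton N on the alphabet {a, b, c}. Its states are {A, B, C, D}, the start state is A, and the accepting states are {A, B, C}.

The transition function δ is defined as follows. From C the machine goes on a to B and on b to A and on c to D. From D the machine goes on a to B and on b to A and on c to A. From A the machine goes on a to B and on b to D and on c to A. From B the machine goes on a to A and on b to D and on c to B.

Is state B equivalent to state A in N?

Yes

First remove the unreachable states {C}; 3 states remain.
P0 = {A,B} | {D}.
No further refinement is possible. Final partition (2 blocks): {A,B} | {D}.
B and A lie in the same block of the stable partition, so they are equivalent — no string distinguishes them.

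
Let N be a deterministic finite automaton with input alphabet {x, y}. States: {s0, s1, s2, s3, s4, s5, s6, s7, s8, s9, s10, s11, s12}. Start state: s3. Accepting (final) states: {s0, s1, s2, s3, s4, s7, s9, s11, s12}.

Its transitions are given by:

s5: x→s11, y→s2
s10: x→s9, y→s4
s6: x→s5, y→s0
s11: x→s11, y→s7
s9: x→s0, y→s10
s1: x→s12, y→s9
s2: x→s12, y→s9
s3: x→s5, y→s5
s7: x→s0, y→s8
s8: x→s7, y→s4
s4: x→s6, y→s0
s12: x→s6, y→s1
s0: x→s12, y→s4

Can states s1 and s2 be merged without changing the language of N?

Yes

Every state is reachable, so we keep all 13.
P0 = {s0,s1,s2,s3,s4,s7,s9,s11,s12} | {s5,s6,s8,s10}.
Split {s0,s1,s2,s3,s4,s7,s9,s11,s12} by δ(·,x) → {s0,s1,s2,s7,s9,s11} and {s3,s4,s12}.
On input x, block {s0,s1,s2,s7,s9,s11} splits into {s0,s1,s2} and {s7,s9,s11}.
On input y, block {s0,s1,s2} splits into {s1,s2} and {s0}.
On input x, block {s5,s6,s8,s10} splits into {s5,s8,s10} and {s6}.
On input y, block {s5,s8,s10} splits into {s8,s10} and {s5}.
Split {s3,s4,s12} by δ(·,x) → {s4,s12} and {s3}.
Refine {s4,s12} on symbol y: members go to different blocks, giving {s4} and {s12}.
On input x, block {s7,s9,s11} splits into {s7,s9} and {s11}.
The partition is now stable with 10 blocks: {s1,s2} | {s8,s10} | {s4} | {s7,s9} | {s0} | {s6} | {s5} | {s3} | {s12} | {s11}.
s1 and s2 lie in the same block of the stable partition, so they are equivalent — no string distinguishes them.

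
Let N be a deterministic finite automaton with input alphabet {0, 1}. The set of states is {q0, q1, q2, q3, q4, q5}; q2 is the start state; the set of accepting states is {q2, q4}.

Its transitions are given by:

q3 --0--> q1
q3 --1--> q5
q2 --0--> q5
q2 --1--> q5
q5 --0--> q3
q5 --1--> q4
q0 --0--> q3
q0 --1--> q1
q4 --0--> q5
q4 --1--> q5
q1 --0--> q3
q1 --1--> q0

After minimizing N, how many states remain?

4

All states are reachable from the start state.
Start with accepting vs non-accepting: {q2,q4} | {q0,q1,q3,q5}.
Split {q0,q1,q3,q5} by δ(·,1) → {q0,q1,q3} and {q5}.
On input 1, block {q0,q1,q3} splits into {q0,q1} and {q3}.
Stable partition: {q2,q4} | {q0,q1} | {q5} | {q3} — 4 equivalence classes.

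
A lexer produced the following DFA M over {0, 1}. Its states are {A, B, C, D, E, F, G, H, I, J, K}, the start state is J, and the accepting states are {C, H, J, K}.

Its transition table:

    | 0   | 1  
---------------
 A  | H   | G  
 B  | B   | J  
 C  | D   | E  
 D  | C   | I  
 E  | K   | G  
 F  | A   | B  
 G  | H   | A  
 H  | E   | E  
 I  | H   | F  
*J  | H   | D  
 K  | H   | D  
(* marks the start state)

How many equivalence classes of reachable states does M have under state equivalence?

9

Every state is reachable, so we keep all 11.
P0 = {C,H,J,K} | {A,B,D,E,F,G,I}.
Split {C,H,J,K} by δ(·,0) → {C,H} and {J,K}.
On input 0, block {A,B,D,E,F,G,I} splits into {A,D,G,I} and {B,F} and {E}.
Split {C,H} by δ(·,0) → {C} and {H}.
Split {A,D,G,I} by δ(·,0) → {A,G,I} and {D}.
Split {A,G,I} by δ(·,1) → {A,G} and {I}.
Split {B,F} by δ(·,0) → {B} and {F}.
The partition is now stable with 9 blocks: {C} | {A,G} | {J,K} | {B} | {E} | {H} | {D} | {I} | {F}.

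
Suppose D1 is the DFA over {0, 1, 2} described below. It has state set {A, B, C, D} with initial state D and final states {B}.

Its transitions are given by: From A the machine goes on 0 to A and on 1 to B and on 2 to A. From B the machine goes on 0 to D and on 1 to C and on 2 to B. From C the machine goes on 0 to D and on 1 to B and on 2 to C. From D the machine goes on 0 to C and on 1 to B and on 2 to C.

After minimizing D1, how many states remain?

2

First remove the unreachable states {A}; 3 states remain.
Start with accepting vs non-accepting: {B} | {C,D}.
No further refinement is possible. Final partition (2 blocks): {B} | {C,D}.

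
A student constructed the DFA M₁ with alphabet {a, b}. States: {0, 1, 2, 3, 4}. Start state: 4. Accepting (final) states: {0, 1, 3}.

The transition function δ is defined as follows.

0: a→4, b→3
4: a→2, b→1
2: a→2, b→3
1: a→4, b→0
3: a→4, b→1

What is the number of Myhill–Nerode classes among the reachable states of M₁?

2

Start with accepting vs non-accepting: {0,1,3} | {2,4}.
The partition is now stable with 2 blocks: {0,1,3} | {2,4}.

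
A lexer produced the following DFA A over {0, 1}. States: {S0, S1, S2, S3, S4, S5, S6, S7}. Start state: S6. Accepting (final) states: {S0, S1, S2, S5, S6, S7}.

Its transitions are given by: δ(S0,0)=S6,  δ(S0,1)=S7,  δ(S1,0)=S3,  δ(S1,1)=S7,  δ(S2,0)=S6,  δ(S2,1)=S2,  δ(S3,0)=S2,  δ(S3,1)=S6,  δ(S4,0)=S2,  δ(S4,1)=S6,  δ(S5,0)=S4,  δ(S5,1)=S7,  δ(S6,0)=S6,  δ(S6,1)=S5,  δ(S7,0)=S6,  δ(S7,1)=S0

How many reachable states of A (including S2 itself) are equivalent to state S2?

3

First remove the unreachable states {S1,S3}; 6 states remain.
Start with accepting vs non-accepting: {S0,S2,S5,S6,S7} | {S4}.
On input 0, block {S0,S2,S5,S6,S7} splits into {S0,S2,S6,S7} and {S5}.
Refine {S0,S2,S6,S7} on symbol 1: members go to different blocks, giving {S0,S2,S7} and {S6}.
The partition is now stable with 4 blocks: {S0,S2,S7} | {S4} | {S5} | {S6}.
The equivalence class containing S2 is {S0,S2,S7}, of size 3.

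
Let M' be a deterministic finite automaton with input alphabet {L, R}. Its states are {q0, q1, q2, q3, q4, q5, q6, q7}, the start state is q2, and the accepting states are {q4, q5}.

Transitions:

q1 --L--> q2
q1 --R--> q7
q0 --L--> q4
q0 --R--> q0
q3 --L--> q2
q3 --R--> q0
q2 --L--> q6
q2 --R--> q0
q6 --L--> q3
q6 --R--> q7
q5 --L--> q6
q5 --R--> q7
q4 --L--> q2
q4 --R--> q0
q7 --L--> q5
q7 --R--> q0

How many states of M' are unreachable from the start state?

1

BFS from q2 reaches {q0, q2, q3, q4, q5, q6, q7}; the 1 state(s) q1 are never visited.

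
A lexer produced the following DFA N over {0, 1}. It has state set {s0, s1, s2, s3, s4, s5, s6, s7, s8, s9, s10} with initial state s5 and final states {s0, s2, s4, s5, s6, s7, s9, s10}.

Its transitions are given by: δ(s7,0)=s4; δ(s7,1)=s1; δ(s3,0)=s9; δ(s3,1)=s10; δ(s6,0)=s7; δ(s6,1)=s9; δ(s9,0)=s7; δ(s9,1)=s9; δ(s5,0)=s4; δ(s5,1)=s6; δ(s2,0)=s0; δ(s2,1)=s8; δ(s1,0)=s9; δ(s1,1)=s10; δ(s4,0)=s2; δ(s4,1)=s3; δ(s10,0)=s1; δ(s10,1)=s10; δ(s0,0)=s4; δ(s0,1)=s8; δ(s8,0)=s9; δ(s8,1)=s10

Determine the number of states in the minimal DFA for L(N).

Every state is reachable, so we keep all 11.
Start with accepting vs non-accepting: {s0,s2,s4,s5,s6,s7,s9,s10} | {s1,s3,s8}.
Refine {s0,s2,s4,s5,s6,s7,s9,s10} on symbol 0: members go to different blocks, giving {s0,s2,s4,s5,s6,s7,s9} and {s10}.
On input 1, block {s0,s2,s4,s5,s6,s7,s9} splits into {s0,s2,s4,s7} and {s5,s6,s9}.
The partition is now stable with 4 blocks: {s0,s2,s4,s7} | {s1,s3,s8} | {s10} | {s5,s6,s9}.

4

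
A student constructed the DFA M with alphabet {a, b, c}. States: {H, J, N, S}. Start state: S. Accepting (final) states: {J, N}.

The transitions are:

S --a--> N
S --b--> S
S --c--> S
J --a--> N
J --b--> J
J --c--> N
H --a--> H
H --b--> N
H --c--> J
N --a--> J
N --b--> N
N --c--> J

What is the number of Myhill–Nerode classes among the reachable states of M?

2

States {H} cannot be reached from the start state, so discard them.
Initial partition by acceptance: {J,N} | {S}.
Stable partition: {J,N} | {S} — 2 equivalence classes.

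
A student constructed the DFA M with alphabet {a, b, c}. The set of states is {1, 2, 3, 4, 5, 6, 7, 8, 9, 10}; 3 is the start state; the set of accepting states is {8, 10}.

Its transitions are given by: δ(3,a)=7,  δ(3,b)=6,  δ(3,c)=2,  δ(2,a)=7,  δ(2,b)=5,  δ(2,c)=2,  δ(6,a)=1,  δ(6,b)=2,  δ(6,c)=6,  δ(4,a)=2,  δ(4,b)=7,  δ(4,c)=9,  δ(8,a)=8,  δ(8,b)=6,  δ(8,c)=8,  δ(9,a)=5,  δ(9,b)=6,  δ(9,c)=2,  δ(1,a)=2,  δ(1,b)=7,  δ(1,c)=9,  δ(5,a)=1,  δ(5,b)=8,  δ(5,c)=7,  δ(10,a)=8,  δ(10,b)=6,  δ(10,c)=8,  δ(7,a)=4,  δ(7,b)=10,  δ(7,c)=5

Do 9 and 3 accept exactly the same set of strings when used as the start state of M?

Yes

Every state is reachable, so we keep all 10.
Start with accepting vs non-accepting: {8,10} | {1,2,3,4,5,6,7,9}.
On input b, block {1,2,3,4,5,6,7,9} splits into {1,2,3,4,6,9} and {5,7}.
On input a, block {1,2,3,4,6,9} splits into {1,4,6} and {2,3,9}.
Split {1,4,6} by δ(·,a) → {1,4} and {6}.
Refine {2,3,9} on symbol b: members go to different blocks, giving {3,9} and {2}.
Stable partition: {8,10} | {1,4} | {5,7} | {3,9} | {6} | {2} — 6 equivalence classes.
9 and 3 lie in the same block of the stable partition, so they are equivalent — no string distinguishes them.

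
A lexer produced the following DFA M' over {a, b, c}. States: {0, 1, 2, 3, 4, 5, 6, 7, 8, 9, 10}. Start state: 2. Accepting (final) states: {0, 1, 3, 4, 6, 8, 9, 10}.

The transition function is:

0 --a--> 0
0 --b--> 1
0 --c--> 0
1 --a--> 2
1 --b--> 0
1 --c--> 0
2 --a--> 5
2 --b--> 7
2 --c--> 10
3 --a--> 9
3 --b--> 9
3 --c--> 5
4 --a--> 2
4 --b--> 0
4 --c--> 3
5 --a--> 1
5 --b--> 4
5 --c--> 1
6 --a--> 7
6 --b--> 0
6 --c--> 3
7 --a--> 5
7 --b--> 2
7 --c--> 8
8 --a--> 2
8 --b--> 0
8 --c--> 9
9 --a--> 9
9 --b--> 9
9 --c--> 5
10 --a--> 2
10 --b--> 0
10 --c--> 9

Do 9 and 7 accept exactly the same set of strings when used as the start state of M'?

States {6} cannot be reached from the start state, so discard them.
Initial partition by acceptance: {0,1,3,4,8,9,10} | {2,5,7}.
Split {0,1,3,4,8,9,10} by δ(·,a) → {1,4,8,10} and {0,3,9}.
On input a, block {2,5,7} splits into {2,7} and {5}.
Split {0,3,9} by δ(·,b) → {3,9} and {0}.
Refine {1,4,8,10} on symbol c: members go to different blocks, giving {4,8,10} and {1}.
The partition is now stable with 6 blocks: {4,8,10} | {2,7} | {3,9} | {5} | {0} | {1}.
9 and 7 end up in different blocks, so they are distinguishable. For instance, the string 'ε' is accepted from only 9.

No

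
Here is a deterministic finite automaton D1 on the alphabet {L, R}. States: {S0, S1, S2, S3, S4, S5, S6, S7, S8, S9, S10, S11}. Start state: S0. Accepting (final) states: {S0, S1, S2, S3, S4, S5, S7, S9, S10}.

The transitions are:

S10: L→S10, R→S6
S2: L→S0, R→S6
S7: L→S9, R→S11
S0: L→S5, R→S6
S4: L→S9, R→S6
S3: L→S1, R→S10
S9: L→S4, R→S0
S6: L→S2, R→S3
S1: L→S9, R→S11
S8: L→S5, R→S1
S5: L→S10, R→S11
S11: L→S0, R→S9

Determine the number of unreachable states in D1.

Starting at S0 and following transitions, the reachable set is {S0, S1, S2, S3, S4, S5, S6, S9, S10, S11}. That leaves S7, S8 unreachable — 2 in total.

2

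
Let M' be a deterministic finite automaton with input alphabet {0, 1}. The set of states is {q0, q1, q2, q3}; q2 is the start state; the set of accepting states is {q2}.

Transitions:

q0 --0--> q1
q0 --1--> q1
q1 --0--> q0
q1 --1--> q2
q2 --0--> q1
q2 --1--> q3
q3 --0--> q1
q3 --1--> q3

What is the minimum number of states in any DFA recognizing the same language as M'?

4

Every state is reachable, so we keep all 4.
Initial partition by acceptance: {q2} | {q0,q1,q3}.
On input 1, block {q0,q1,q3} splits into {q0,q3} and {q1}.
Refine {q0,q3} on symbol 1: members go to different blocks, giving {q0} and {q3}.
The partition is now stable with 4 blocks: {q2} | {q0} | {q1} | {q3}.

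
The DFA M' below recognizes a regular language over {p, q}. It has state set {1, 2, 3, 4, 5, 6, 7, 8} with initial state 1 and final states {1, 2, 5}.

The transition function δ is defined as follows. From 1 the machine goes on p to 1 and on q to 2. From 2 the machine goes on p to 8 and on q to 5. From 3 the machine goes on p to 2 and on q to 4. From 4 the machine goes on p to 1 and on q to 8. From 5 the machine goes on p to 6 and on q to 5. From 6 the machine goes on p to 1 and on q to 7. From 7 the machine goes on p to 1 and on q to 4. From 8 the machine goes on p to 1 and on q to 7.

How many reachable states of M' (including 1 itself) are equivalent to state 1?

First remove the unreachable states {3}; 7 states remain.
Start with accepting vs non-accepting: {1,2,5} | {4,6,7,8}.
Split {1,2,5} by δ(·,p) → {2,5} and {1}.
No further refinement is possible. Final partition (3 blocks): {2,5} | {4,6,7,8} | {1}.
State 1 belongs to the block {1}, which has 1 states.

1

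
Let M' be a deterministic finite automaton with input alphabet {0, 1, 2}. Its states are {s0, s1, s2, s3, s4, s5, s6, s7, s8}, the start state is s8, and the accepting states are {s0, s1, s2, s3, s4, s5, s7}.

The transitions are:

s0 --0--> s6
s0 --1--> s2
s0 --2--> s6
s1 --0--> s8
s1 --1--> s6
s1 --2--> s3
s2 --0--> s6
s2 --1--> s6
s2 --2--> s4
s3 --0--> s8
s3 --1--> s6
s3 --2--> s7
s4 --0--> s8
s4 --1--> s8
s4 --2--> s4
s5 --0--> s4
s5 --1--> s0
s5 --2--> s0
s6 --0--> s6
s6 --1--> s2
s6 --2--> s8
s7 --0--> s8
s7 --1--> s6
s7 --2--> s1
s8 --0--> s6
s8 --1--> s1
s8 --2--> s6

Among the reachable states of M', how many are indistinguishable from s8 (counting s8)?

2

Reachable states from the start: {s1,s2,s3,s4,s6,s7,s8}. Unreachable: {s0,s5} — drop them.
Start with accepting vs non-accepting: {s1,s2,s3,s4,s7} | {s6,s8}.
No further refinement is possible. Final partition (2 blocks): {s1,s2,s3,s4,s7} | {s6,s8}.
The equivalence class containing s8 is {s6,s8}, of size 2.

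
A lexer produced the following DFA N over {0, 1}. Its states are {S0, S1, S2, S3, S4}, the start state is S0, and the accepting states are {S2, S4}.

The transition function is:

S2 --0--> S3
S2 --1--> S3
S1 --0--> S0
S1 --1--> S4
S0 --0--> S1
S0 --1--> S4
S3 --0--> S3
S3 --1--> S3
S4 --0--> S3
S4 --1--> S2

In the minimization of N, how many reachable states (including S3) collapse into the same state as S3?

P0 = {S2,S4} | {S0,S1,S3}.
Refine {S2,S4} on symbol 1: members go to different blocks, giving {S2} and {S4}.
On input 1, block {S0,S1,S3} splits into {S0,S1} and {S3}.
No further refinement is possible. Final partition (4 blocks): {S2} | {S0,S1} | {S4} | {S3}.
State S3 belongs to the block {S3}, which has 1 states.

1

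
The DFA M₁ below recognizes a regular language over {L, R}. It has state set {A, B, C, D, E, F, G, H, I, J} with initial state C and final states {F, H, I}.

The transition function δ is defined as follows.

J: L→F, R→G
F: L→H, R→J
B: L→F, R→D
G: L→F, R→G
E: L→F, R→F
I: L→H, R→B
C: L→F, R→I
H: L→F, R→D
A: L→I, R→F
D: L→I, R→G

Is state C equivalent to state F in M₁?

First remove the unreachable states {A,E}; 8 states remain.
P0 = {F,H,I} | {B,C,D,G,J}.
On input R, block {B,C,D,G,J} splits into {B,D,G,J} and {C}.
No further refinement is possible. Final partition (3 blocks): {F,H,I} | {B,D,G,J} | {C}.
C and F end up in different blocks, so they are distinguishable. For instance, the string 'ε' is accepted from only F.

No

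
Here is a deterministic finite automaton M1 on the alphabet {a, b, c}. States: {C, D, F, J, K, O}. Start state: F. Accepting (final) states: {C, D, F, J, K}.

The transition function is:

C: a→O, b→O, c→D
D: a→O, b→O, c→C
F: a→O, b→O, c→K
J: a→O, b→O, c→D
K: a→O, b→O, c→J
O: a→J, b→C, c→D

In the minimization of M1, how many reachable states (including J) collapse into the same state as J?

P0 = {C,D,F,J,K} | {O}.
No further refinement is possible. Final partition (2 blocks): {C,D,F,J,K} | {O}.
State J belongs to the block {C,D,F,J,K}, which has 5 states.

5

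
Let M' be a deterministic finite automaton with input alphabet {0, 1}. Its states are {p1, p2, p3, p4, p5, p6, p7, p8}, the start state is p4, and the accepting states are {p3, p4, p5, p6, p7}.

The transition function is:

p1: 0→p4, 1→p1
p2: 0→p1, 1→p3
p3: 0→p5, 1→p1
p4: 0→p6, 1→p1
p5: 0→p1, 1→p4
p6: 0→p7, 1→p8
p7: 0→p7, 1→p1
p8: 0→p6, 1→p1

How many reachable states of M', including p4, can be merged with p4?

Reachable states from the start: {p1,p4,p6,p7,p8}. Unreachable: {p2,p3,p5} — drop them.
Initial partition by acceptance: {p4,p6,p7} | {p1,p8}.
No further refinement is possible. Final partition (2 blocks): {p4,p6,p7} | {p1,p8}.
The equivalence class containing p4 is {p4,p6,p7}, of size 3.

3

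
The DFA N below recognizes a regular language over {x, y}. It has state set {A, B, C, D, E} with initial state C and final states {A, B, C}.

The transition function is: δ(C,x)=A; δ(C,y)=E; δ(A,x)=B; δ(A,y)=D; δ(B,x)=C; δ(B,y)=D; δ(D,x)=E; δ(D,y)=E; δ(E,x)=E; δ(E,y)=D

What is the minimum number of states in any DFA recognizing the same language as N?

2

Every state is reachable, so we keep all 5.
Initial partition by acceptance: {A,B,C} | {D,E}.
No further refinement is possible. Final partition (2 blocks): {A,B,C} | {D,E}.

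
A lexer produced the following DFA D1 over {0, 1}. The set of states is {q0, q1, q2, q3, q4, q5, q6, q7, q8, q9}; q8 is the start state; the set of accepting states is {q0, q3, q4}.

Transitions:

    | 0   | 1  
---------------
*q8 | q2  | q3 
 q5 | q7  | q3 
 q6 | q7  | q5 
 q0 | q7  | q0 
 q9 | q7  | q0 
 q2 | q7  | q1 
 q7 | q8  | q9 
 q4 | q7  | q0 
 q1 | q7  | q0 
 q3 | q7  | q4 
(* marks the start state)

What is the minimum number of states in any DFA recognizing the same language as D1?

5

Reachable states from the start: {q0,q1,q2,q3,q4,q7,q8,q9}. Unreachable: {q5,q6} — drop them.
P0 = {q0,q3,q4} | {q1,q2,q7,q8,q9}.
Split {q1,q2,q7,q8,q9} by δ(·,1) → {q1,q8,q9} and {q2,q7}.
Split {q2,q7} by δ(·,0) → {q2} and {q7}.
On input 0, block {q1,q8,q9} splits into {q1,q9} and {q8}.
No further refinement is possible. Final partition (5 blocks): {q0,q3,q4} | {q1,q9} | {q2} | {q7} | {q8}.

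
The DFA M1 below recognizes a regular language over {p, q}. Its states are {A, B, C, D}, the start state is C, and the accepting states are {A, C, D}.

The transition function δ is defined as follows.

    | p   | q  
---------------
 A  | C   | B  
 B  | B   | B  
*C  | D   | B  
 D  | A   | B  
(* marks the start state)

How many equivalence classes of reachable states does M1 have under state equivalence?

2

P0 = {A,C,D} | {B}.
The partition is now stable with 2 blocks: {A,C,D} | {B}.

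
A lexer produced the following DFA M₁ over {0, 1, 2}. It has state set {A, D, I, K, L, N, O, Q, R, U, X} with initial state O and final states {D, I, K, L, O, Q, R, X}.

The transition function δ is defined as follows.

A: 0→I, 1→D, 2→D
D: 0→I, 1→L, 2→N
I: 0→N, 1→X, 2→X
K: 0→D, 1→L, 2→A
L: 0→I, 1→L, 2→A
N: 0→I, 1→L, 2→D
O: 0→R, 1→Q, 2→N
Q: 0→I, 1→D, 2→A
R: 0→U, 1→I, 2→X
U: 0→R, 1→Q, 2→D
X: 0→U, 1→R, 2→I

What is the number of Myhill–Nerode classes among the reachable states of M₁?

States {K} cannot be reached from the start state, so discard them.
Start with accepting vs non-accepting: {D,I,L,O,Q,R,X} | {A,N,U}.
On input 0, block {D,I,L,O,Q,R,X} splits into {D,L,O,Q} and {I,R,X}.
Stable partition: {D,L,O,Q} | {A,N,U} | {I,R,X} — 3 equivalence classes.

3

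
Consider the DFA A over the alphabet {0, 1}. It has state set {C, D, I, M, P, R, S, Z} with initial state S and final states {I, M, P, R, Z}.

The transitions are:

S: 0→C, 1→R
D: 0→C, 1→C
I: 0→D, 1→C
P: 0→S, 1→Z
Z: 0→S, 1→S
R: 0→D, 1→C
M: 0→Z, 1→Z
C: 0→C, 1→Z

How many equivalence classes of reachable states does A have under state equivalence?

5

First remove the unreachable states {I,M,P}; 5 states remain.
P0 = {R,Z} | {C,D,S}.
Refine {C,D,S} on symbol 1: members go to different blocks, giving {C,S} and {D}.
On input 0, block {R,Z} splits into {Z} and {R}.
On input 1, block {C,S} splits into {S} and {C}.
No further refinement is possible. Final partition (5 blocks): {Z} | {S} | {D} | {R} | {C}.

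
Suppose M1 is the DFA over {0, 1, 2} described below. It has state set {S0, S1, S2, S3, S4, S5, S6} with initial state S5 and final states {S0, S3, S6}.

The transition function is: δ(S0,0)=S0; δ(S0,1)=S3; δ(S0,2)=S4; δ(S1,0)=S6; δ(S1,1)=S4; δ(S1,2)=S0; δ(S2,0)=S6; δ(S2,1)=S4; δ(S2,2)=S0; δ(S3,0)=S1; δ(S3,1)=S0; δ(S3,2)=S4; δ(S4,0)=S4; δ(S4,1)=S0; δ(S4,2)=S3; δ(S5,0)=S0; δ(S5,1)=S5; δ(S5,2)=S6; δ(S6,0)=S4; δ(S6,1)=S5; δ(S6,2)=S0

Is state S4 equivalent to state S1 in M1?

Reachable states from the start: {S0,S1,S3,S4,S5,S6}. Unreachable: {S2} — drop them.
P0 = {S0,S3,S6} | {S1,S4,S5}.
Refine {S0,S3,S6} on symbol 0: members go to different blocks, giving {S3,S6} and {S0}.
Split {S3,S6} by δ(·,1) → {S3} and {S6}.
Split {S1,S4,S5} by δ(·,0) → {S1} and {S4} and {S5}.
The partition is now stable with 6 blocks: {S3} | {S1} | {S0} | {S6} | {S4} | {S5}.
S4 and S1 end up in different blocks, so they are distinguishable. For instance, the string '0' is accepted from only S1.

No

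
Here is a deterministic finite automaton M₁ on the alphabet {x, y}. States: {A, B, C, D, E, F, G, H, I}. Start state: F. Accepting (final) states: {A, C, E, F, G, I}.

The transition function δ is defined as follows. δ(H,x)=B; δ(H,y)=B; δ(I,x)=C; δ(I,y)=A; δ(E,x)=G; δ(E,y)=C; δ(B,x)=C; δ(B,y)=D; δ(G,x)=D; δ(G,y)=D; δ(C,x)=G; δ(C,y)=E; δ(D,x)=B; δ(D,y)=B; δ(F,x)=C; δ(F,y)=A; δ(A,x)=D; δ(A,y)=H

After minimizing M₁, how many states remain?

States {I} cannot be reached from the start state, so discard them.
Start with accepting vs non-accepting: {A,C,E,F,G} | {B,D,H}.
On input x, block {A,C,E,F,G} splits into {C,E,F} and {A,G}.
On input x, block {C,E,F} splits into {C,E} and {F}.
On input x, block {B,D,H} splits into {D,H} and {B}.
Stable partition: {C,E} | {D,H} | {A,G} | {F} | {B} — 5 equivalence classes.

5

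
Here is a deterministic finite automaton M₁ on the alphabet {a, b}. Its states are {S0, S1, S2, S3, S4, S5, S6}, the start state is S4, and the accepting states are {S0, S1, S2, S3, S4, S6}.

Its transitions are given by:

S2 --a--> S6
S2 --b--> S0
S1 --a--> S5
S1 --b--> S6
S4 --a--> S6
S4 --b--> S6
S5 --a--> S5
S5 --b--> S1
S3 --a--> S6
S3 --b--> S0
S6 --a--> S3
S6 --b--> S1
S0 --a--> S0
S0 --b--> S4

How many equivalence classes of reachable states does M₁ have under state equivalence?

6

Reachable states from the start: {S0,S1,S3,S4,S5,S6}. Unreachable: {S2} — drop them.
P0 = {S0,S1,S3,S4,S6} | {S5}.
Refine {S0,S1,S3,S4,S6} on symbol a: members go to different blocks, giving {S0,S3,S4,S6} and {S1}.
On input b, block {S0,S3,S4,S6} splits into {S0,S3,S4} and {S6}.
On input a, block {S0,S3,S4} splits into {S3,S4} and {S0}.
Split {S3,S4} by δ(·,b) → {S3} and {S4}.
Stable partition: {S3} | {S5} | {S1} | {S6} | {S0} | {S4} — 6 equivalence classes.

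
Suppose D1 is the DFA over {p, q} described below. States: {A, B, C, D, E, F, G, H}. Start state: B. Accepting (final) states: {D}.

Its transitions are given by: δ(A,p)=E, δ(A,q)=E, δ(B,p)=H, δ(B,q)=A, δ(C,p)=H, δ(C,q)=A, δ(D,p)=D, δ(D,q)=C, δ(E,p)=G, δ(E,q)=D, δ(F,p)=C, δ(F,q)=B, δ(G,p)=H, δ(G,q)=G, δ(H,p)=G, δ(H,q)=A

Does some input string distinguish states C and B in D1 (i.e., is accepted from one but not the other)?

States {F} cannot be reached from the start state, so discard them.
Start with accepting vs non-accepting: {D} | {A,B,C,E,G,H}.
Split {A,B,C,E,G,H} by δ(·,q) → {A,B,C,G,H} and {E}.
On input p, block {A,B,C,G,H} splits into {B,C,G,H} and {A}.
On input q, block {B,C,G,H} splits into {B,C,H} and {G}.
Split {B,C,H} by δ(·,p) → {B,C} and {H}.
Stable partition: {D} | {B,C} | {E} | {A} | {G} | {H} — 6 equivalence classes.
C and B lie in the same block of the stable partition, so they are equivalent — no string distinguishes them.

No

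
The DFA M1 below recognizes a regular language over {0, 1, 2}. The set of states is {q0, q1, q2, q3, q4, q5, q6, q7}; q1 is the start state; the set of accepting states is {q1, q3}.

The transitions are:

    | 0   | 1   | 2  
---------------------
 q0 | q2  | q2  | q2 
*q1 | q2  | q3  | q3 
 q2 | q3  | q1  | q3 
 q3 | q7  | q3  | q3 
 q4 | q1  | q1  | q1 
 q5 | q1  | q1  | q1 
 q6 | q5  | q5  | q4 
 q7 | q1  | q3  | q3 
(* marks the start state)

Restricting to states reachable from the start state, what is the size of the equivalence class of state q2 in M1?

2

Reachable states from the start: {q1,q2,q3,q7}. Unreachable: {q0,q4,q5,q6} — drop them.
P0 = {q1,q3} | {q2,q7}.
No further refinement is possible. Final partition (2 blocks): {q1,q3} | {q2,q7}.
The equivalence class containing q2 is {q2,q7}, of size 2.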